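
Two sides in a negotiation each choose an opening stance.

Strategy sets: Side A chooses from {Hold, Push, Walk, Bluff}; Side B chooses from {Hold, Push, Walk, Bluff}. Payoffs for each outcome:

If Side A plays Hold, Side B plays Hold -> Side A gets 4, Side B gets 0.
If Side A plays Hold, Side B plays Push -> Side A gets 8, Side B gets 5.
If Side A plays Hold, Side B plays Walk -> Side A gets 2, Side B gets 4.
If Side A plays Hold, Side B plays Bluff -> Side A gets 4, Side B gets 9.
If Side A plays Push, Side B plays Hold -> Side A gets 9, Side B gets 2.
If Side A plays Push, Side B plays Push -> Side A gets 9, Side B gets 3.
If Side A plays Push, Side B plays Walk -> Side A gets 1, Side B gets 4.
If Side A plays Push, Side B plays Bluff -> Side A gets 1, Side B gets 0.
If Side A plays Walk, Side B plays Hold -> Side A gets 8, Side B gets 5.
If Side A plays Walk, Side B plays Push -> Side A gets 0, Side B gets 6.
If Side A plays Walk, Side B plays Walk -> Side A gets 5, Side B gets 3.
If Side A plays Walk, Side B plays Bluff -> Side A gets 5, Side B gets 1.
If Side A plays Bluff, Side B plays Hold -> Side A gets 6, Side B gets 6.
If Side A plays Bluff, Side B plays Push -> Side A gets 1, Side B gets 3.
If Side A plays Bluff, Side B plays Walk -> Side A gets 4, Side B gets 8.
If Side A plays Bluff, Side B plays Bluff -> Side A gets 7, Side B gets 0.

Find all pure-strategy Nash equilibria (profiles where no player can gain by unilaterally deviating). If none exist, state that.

none

(Hold, Hold): Side A can switch to Push (4 → 9). Not NE.
(Hold, Push): Side A can switch to Push (8 → 9). Not NE.
(Hold, Walk): Side A can switch to Walk (2 → 5). Not NE.
(Hold, Bluff): Side A can switch to Walk (4 → 5). Not NE.
(Push, Hold): Side B can switch to Push (2 → 3). Not NE.
(Push, Push): Side B can switch to Walk (3 → 4). Not NE.
(Push, Walk): Side A can switch to Hold (1 → 2). Not NE.
(Push, Bluff): Side A can switch to Hold (1 → 4). Not NE.
(The remaining 8 profiles each have a profitable deviation by the same check.)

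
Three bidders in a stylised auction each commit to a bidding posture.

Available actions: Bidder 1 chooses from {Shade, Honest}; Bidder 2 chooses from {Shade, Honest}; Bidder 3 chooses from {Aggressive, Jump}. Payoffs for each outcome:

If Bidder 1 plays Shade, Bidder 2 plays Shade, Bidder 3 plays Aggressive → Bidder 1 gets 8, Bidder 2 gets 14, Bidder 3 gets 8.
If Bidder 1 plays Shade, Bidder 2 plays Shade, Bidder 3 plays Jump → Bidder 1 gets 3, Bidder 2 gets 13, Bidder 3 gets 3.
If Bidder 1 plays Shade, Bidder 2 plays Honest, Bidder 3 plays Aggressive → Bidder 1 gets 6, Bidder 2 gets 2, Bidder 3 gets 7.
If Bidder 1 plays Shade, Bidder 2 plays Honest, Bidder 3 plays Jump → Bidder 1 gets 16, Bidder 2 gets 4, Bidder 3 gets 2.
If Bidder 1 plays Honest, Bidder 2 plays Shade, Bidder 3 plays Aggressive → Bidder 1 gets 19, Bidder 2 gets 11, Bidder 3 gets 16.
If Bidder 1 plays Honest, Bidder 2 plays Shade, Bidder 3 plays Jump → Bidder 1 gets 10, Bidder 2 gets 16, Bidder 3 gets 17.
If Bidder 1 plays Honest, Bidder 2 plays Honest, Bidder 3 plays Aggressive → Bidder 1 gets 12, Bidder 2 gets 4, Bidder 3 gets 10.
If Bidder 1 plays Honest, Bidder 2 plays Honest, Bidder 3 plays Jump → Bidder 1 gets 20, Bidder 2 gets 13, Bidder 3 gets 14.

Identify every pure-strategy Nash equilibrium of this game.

Bidder 1 against (Shade, Aggressive): payoffs 8, 19 → best response Honest.
Bidder 1 against (Shade, Jump): payoffs 3, 10 → best response Honest.
Bidder 1 against (Honest, Aggressive): payoffs 6, 12 → best response Honest.
Bidder 1 against (Honest, Jump): payoffs 16, 20 → best response Honest.
Bidder 2 against (Shade, Aggressive): payoffs 14, 2 → best response Shade.
Bidder 2 against (Shade, Jump): payoffs 13, 4 → best response Shade.
Bidder 2 against (Honest, Aggressive): payoffs 11, 4 → best response Shade.
Bidder 2 against (Honest, Jump): payoffs 16, 13 → best response Shade.
Bidder 3 against (Shade, Shade): payoffs 8, 3 → best response Aggressive.
Bidder 3 against (Shade, Honest): payoffs 7, 2 → best response Aggressive.
Bidder 3 against (Honest, Shade): payoffs 16, 17 → best response Jump.
Bidder 3 against (Honest, Honest): payoffs 10, 14 → best response Jump.
Mutual best responses: (Honest, Shade, Jump).

The unique pure-strategy Nash equilibrium is (Honest, Shade, Jump).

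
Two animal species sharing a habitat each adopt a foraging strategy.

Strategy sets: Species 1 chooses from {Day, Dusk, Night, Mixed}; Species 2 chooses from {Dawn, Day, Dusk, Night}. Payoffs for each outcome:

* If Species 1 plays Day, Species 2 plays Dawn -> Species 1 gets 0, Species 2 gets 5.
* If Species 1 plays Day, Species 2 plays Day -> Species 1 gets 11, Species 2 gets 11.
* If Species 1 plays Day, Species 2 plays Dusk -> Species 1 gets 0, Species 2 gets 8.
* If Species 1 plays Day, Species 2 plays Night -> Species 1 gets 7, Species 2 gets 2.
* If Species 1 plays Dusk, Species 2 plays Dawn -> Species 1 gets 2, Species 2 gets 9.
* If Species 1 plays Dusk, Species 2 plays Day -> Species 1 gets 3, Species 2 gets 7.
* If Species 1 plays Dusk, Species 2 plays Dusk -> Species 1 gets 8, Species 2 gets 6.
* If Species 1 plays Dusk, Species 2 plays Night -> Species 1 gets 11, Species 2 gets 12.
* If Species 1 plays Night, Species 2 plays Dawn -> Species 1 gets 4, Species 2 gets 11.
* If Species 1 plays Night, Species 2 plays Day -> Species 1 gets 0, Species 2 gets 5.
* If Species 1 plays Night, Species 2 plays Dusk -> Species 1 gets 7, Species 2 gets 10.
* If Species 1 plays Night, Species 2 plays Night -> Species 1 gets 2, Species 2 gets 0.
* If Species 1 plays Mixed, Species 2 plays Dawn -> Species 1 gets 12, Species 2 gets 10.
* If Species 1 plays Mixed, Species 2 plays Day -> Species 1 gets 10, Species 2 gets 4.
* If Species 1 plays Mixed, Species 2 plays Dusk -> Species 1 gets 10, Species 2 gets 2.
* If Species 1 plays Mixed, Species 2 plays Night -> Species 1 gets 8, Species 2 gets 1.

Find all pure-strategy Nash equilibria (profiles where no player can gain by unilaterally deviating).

The pure Nash equilibria are (Day, Day); (Dusk, Night); (Mixed, Dawn).

Species 1 against Dawn: payoffs 0, 2, 4, 12 → best response Mixed.
Species 1 against Day: payoffs 11, 3, 0, 10 → best response Day.
Species 1 against Dusk: payoffs 0, 8, 7, 10 → best response Mixed.
Species 1 against Night: payoffs 7, 11, 2, 8 → best response Dusk.
Species 2 against Day: payoffs 5, 11, 8, 2 → best response Day.
Species 2 against Dusk: payoffs 9, 7, 6, 12 → best response Night.
Species 2 against Night: payoffs 11, 5, 10, 0 → best response Dawn.
Species 2 against Mixed: payoffs 10, 4, 2, 1 → best response Dawn.
Mutual best responses: (Day, Day); (Dusk, Night); (Mixed, Dawn).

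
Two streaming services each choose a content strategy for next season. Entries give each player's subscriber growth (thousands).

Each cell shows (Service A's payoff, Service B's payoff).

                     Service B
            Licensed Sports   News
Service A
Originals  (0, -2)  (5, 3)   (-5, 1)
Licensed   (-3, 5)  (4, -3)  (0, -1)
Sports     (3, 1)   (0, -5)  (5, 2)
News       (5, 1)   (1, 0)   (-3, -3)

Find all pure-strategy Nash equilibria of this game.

Pure-strategy Nash equilibria: (Originals, Sports), (Sports, News), (News, Licensed)

(Originals, Licensed): Service A can switch to Sports (0 → 3). Not NE.
(Originals, Sports): Service A gets 5, best alternative 4; Service B gets 3, best alternative 1. No profitable deviation — NE.
(Originals, News): Service A can switch to Licensed (-5 → 0). Not NE.
(Licensed, Licensed): Service A can switch to Originals (-3 → 0). Not NE.
(Licensed, Sports): Service A can switch to Originals (4 → 5). Not NE.
(Licensed, News): Service A can switch to Sports (0 → 5). Not NE.
(Sports, Licensed): Service A can switch to News (3 → 5). Not NE.
(Sports, Sports): Service A can switch to Originals (0 → 5). Not NE.
(Sports, News): Service A gets 5, best alternative 0; Service B gets 2, best alternative 1. No profitable deviation — NE.
(News, Licensed): Service A gets 5, best alternative 3; Service B gets 1, best alternative 0. No profitable deviation — NE.
(News, Sports): Service A can switch to Originals (1 → 5). Not NE.
(News, News): Service A can switch to Licensed (-3 → 0). Not NE.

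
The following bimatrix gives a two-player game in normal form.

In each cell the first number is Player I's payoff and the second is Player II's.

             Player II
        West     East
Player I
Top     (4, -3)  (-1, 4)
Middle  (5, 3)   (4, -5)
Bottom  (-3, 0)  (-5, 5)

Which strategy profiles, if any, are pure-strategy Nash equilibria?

Pure NE: (Middle, West)

(Top, West): Player I can switch to Middle (4 → 5). Not NE.
(Top, East): Player I can switch to Middle (-1 → 4). Not NE.
(Middle, West): Player I gets 5, best alternative 4; Player II gets 3, best alternative -5. No profitable deviation — NE.
(Middle, East): Player II can switch to West (-5 → 3). Not NE.
(Bottom, West): Player I can switch to Top (-3 → 4). Not NE.
(Bottom, East): Player I can switch to Top (-5 → -1). Not NE.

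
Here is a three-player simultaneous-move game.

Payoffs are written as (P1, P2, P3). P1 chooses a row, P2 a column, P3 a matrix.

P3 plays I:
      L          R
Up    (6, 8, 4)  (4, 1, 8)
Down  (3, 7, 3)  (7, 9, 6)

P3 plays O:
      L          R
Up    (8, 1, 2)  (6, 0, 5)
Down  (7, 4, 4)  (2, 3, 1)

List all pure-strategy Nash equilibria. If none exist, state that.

(Up, L, I): P1 gets 6, best alternative 3; P2 gets 8, best alternative 1; P3 gets 4, best alternative 2. No profitable deviation — NE.
(Up, L, O): P3 can switch to I (2 → 4). Not NE.
(Up, R, I): P1 can switch to Down (4 → 7). Not NE.
(Up, R, O): P2 can switch to L (0 → 1). Not NE.
(Down, L, I): P1 can switch to Up (3 → 6). Not NE.
(Down, L, O): P1 can switch to Up (7 → 8). Not NE.
(Down, R, I): P1 gets 7, best alternative 4; P2 gets 9, best alternative 7; P3 gets 6, best alternative 1. No profitable deviation — NE.
(Down, R, O): P1 can switch to Up (2 → 6). Not NE.

(Up, L, I); (Down, R, I)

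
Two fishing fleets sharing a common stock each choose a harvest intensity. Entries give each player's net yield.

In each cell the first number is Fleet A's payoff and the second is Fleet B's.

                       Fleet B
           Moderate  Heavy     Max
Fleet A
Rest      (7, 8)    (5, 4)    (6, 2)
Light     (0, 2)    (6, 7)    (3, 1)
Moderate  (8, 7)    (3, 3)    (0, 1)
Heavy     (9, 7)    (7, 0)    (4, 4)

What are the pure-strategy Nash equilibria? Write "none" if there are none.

(Rest, Moderate): Fleet A can switch to Moderate (7 → 8). Not NE.
(Rest, Heavy): Fleet A can switch to Light (5 → 6). Not NE.
(Rest, Max): Fleet B can switch to Moderate (2 → 8). Not NE.
(Light, Moderate): Fleet A can switch to Rest (0 → 7). Not NE.
(Light, Heavy): Fleet A can switch to Heavy (6 → 7). Not NE.
(Light, Max): Fleet A can switch to Rest (3 → 6). Not NE.
(Moderate, Moderate): Fleet A can switch to Heavy (8 → 9). Not NE.
(Moderate, Heavy): Fleet A can switch to Rest (3 → 5). Not NE.
(Moderate, Max): Fleet A can switch to Rest (0 → 6). Not NE.
(Heavy, Moderate): Fleet A gets 9, best alternative 8; Fleet B gets 7, best alternative 4. No profitable deviation — NE.
(Heavy, Heavy): Fleet B can switch to Moderate (0 → 7). Not NE.
(The remaining 1 profile has a profitable deviation by the same check.)

The unique pure-strategy Nash equilibrium is (Heavy, Moderate).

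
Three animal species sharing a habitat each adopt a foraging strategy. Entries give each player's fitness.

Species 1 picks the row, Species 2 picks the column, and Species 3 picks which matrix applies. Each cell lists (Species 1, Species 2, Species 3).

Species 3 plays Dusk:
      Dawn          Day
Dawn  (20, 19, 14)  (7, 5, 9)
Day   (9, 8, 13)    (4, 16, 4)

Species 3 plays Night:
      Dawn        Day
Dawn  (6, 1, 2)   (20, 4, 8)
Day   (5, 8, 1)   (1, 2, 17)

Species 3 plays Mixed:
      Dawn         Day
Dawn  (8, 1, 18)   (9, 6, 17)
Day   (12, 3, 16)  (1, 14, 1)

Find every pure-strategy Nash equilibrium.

Pure NE: (Dawn, Day, Mixed)

(Dawn, Dawn, Dusk): Species 3 can switch to Mixed (14 → 18). Not NE.
(Dawn, Dawn, Night): Species 2 can switch to Day (1 → 4). Not NE.
(Dawn, Dawn, Mixed): Species 1 can switch to Day (8 → 12). Not NE.
(Dawn, Day, Dusk): Species 2 can switch to Dawn (5 → 19). Not NE.
(Dawn, Day, Night): Species 3 can switch to Dusk (8 → 9). Not NE.
(Dawn, Day, Mixed): Species 1 gets 9, best alternative 1; Species 2 gets 6, best alternative 1; Species 3 gets 17, best alternative 9. No profitable deviation — NE.
(Day, Dawn, Dusk): Species 1 can switch to Dawn (9 → 20). Not NE.
(Day, Dawn, Night): Species 1 can switch to Dawn (5 → 6). Not NE.
(Day, Dawn, Mixed): Species 2 can switch to Day (3 → 14). Not NE.
(The remaining 3 profiles each have a profitable deviation by the same check.)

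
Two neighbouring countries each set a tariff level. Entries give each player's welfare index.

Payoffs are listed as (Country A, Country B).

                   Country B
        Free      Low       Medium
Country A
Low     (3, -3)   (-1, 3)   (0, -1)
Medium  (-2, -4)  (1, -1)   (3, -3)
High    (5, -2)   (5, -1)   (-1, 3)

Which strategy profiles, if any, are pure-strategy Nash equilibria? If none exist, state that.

No pure-strategy Nash equilibrium.

Country A against Free: payoffs 3, -2, 5 → best response High.
Country A against Low: payoffs -1, 1, 5 → best response High.
Country A against Medium: payoffs 0, 3, -1 → best response Medium.
Country B against Low: payoffs -3, 3, -1 → best response Low.
Country B against Medium: payoffs -4, -1, -3 → best response Low.
Country B against High: payoffs -2, -1, 3 → best response Medium.
No profile is a mutual best response for all players.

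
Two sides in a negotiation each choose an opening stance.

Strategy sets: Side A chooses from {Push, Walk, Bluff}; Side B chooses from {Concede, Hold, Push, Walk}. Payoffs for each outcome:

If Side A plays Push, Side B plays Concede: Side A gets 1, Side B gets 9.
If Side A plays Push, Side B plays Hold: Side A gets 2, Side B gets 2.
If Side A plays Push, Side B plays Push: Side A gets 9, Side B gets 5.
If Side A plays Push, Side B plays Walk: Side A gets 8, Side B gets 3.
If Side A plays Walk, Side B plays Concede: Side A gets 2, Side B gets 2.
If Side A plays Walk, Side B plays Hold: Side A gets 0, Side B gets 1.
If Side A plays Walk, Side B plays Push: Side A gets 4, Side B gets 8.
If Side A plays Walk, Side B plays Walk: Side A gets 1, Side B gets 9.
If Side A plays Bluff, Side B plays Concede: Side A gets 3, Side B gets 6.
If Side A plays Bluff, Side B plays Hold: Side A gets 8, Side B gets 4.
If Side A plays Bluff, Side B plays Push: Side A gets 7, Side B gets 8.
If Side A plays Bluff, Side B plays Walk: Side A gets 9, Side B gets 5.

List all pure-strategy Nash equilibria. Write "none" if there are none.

(Push, Concede): Side A can switch to Walk (1 → 2). Not NE.
(Push, Hold): Side A can switch to Bluff (2 → 8). Not NE.
(Push, Push): Side B can switch to Concede (5 → 9). Not NE.
(Push, Walk): Side A can switch to Bluff (8 → 9). Not NE.
(Walk, Concede): Side A can switch to Bluff (2 → 3). Not NE.
(Walk, Hold): Side A can switch to Push (0 → 2). Not NE.
(Walk, Push): Side A can switch to Push (4 → 9). Not NE.
(Walk, Walk): Side A can switch to Push (1 → 8). Not NE.
(Bluff, Concede): Side B can switch to Push (6 → 8). Not NE.
(Bluff, Hold): Side B can switch to Concede (4 → 6). Not NE.
(Bluff, Push): Side A can switch to Push (7 → 9). Not NE.
(Bluff, Walk): Side B can switch to Concede (5 → 6). Not NE.

There is no pure-strategy Nash equilibrium.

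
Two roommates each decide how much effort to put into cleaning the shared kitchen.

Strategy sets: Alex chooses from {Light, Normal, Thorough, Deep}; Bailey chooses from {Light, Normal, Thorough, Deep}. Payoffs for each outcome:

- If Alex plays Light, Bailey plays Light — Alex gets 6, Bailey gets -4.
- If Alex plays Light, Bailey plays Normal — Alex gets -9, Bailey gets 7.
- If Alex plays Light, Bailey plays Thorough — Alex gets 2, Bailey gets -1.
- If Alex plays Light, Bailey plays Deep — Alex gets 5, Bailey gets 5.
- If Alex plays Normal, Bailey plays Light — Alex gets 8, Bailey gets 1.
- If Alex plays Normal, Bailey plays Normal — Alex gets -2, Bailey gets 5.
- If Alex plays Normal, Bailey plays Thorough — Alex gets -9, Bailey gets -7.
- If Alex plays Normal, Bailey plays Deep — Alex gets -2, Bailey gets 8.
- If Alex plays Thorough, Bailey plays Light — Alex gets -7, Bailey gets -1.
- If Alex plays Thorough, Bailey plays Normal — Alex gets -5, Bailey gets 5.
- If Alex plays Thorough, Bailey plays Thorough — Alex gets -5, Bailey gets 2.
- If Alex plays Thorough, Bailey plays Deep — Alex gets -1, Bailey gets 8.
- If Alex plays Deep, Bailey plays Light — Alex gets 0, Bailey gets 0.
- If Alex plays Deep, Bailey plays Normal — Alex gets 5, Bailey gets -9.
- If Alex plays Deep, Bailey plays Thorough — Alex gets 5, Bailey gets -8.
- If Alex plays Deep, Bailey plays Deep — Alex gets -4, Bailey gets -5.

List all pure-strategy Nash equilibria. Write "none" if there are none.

Alex against Light: payoffs 6, 8, -7, 0 → best response Normal.
Alex against Normal: payoffs -9, -2, -5, 5 → best response Deep.
Alex against Thorough: payoffs 2, -9, -5, 5 → best response Deep.
Alex against Deep: payoffs 5, -2, -1, -4 → best response Light.
Bailey against Light: payoffs -4, 7, -1, 5 → best response Normal.
Bailey against Normal: payoffs 1, 5, -7, 8 → best response Deep.
Bailey against Thorough: payoffs -1, 5, 2, 8 → best response Deep.
Bailey against Deep: payoffs 0, -9, -8, -5 → best response Light.
No profile is a mutual best response for all players.

There is no pure-strategy Nash equilibrium.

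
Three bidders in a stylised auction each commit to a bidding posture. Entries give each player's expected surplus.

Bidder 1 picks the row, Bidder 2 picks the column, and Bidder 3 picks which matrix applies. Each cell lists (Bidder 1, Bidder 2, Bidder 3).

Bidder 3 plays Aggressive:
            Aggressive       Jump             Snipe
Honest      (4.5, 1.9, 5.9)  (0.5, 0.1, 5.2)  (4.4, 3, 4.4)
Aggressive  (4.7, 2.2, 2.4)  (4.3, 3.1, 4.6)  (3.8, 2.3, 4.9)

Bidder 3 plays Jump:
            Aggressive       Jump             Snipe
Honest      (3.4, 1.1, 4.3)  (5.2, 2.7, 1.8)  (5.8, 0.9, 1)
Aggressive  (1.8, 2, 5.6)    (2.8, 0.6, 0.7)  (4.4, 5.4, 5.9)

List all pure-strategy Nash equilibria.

Bidder 1 against (Aggressive, Aggressive): payoffs 4.5, 4.7 → best response Aggressive.
Bidder 1 against (Aggressive, Jump): payoffs 3.4, 1.8 → best response Honest.
Bidder 1 against (Jump, Aggressive): payoffs 0.5, 4.3 → best response Aggressive.
Bidder 1 against (Jump, Jump): payoffs 5.2, 2.8 → best response Honest.
Bidder 1 against (Snipe, Aggressive): payoffs 4.4, 3.8 → best response Honest.
Bidder 1 against (Snipe, Jump): payoffs 5.8, 4.4 → best response Honest.
Bidder 2 against (Honest, Aggressive): payoffs 1.9, 0.1, 3 → best response Snipe.
Bidder 2 against (Honest, Jump): payoffs 1.1, 2.7, 0.9 → best response Jump.
Bidder 2 against (Aggressive, Aggressive): payoffs 2.2, 3.1, 2.3 → best response Jump.
Bidder 2 against (Aggressive, Jump): payoffs 2, 0.6, 5.4 → best response Snipe.
Bidder 3 against (Honest, Aggressive): payoffs 5.9, 4.3 → best response Aggressive.
Bidder 3 against (Honest, Jump): payoffs 5.2, 1.8 → best response Aggressive.
Bidder 3 against (Honest, Snipe): payoffs 4.4, 1 → best response Aggressive.
Bidder 3 against (Aggressive, Aggressive): payoffs 2.4, 5.6 → best response Jump.
Bidder 3 against (Aggressive, Jump): payoffs 4.6, 0.7 → best response Aggressive.
Bidder 3 against (Aggressive, Snipe): payoffs 4.9, 5.9 → best response Jump.
Mutual best responses: (Honest, Snipe, Aggressive); (Aggressive, Jump, Aggressive).

The pure Nash equilibria are (Honest, Snipe, Aggressive); (Aggressive, Jump, Aggressive).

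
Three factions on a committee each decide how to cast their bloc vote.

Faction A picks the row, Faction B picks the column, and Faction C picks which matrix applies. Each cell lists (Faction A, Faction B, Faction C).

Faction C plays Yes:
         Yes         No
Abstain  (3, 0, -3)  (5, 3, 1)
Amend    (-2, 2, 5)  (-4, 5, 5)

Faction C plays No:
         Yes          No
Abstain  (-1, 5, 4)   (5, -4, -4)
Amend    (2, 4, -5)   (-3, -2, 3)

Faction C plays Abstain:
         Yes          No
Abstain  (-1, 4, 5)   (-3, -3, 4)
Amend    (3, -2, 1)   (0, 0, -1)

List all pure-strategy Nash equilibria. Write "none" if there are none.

There is no pure-strategy Nash equilibrium.

(Abstain, Yes, Yes): Faction B can switch to No (0 → 3). Not NE.
(Abstain, Yes, No): Faction A can switch to Amend (-1 → 2). Not NE.
(Abstain, Yes, Abstain): Faction A can switch to Amend (-1 → 3). Not NE.
(Abstain, No, Yes): Faction C can switch to Abstain (1 → 4). Not NE.
(Abstain, No, No): Faction B can switch to Yes (-4 → 5). Not NE.
(Abstain, No, Abstain): Faction A can switch to Amend (-3 → 0). Not NE.
(The remaining 6 profiles each have a profitable deviation by the same check.)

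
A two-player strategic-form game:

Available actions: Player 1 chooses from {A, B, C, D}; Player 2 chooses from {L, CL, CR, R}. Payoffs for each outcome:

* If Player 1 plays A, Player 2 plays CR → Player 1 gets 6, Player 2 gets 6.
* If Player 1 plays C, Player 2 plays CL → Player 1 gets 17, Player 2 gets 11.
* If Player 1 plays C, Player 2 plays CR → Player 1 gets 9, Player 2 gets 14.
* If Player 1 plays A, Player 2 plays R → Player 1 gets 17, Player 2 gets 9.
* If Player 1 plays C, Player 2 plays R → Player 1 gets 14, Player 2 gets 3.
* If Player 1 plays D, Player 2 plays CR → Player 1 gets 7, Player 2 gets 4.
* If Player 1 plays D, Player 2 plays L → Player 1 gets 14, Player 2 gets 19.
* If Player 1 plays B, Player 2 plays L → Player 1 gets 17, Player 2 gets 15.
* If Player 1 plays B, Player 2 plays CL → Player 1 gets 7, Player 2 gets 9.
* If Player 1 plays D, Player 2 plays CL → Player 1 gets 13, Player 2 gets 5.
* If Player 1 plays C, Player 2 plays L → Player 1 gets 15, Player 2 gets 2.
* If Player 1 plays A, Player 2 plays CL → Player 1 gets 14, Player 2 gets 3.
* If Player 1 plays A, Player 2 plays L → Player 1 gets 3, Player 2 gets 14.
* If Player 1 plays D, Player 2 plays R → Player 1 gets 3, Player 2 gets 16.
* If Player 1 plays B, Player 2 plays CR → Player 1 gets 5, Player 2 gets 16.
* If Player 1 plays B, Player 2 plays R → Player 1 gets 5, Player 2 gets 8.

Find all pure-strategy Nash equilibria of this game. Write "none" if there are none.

Pure NE: (C, CR)

(A, L): Player 1 can switch to B (3 → 17). Not NE.
(A, CL): Player 1 can switch to C (14 → 17). Not NE.
(A, CR): Player 1 can switch to C (6 → 9). Not NE.
(A, R): Player 2 can switch to L (9 → 14). Not NE.
(B, L): Player 2 can switch to CR (15 → 16). Not NE.
(B, CL): Player 1 can switch to A (7 → 14). Not NE.
(C, CR): Player 1 gets 9, best alternative 7; Player 2 gets 14, best alternative 11. No profitable deviation — NE.
(The remaining 9 profiles each have a profitable deviation by the same check.)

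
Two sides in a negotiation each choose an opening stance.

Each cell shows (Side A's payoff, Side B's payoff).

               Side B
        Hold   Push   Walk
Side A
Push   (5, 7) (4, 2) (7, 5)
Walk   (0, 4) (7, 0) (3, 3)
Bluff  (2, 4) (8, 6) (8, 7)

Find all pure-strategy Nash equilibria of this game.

The pure Nash equilibria are (Push, Hold); (Bluff, Walk).

Check each profile: it is a Nash equilibrium iff no player can strictly gain by switching unilaterally.
(Push, Hold): Side A gets 5, best alternative 2; Side B gets 7, best alternative 5. No profitable deviation — NE.
(Push, Push): Side A can switch to Walk (4 → 7). Not NE.
(Push, Walk): Side A can switch to Bluff (7 → 8). Not NE.
(Walk, Hold): Side A can switch to Push (0 → 5). Not NE.
(Walk, Push): Side A can switch to Bluff (7 → 8). Not NE.
(Walk, Walk): Side A can switch to Push (3 → 7). Not NE.
(Bluff, Hold): Side A can switch to Push (2 → 5). Not NE.
(Bluff, Walk): Side A gets 8, best alternative 7; Side B gets 7, best alternative 6. No profitable deviation — NE.
(The remaining 1 profile has a profitable deviation by the same check.)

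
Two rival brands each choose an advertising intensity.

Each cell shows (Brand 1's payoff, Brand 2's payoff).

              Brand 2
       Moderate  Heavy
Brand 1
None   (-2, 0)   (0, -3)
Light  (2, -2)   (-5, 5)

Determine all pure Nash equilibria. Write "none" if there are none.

none

For each strategy profile, look for a profitable unilateral deviation.
(None, Moderate): Brand 1 can switch to Light (-2 → 2). Not NE.
(None, Heavy): Brand 2 can switch to Moderate (-3 → 0). Not NE.
(Light, Moderate): Brand 2 can switch to Heavy (-2 → 5). Not NE.
(Light, Heavy): Brand 1 can switch to None (-5 → 0). Not NE.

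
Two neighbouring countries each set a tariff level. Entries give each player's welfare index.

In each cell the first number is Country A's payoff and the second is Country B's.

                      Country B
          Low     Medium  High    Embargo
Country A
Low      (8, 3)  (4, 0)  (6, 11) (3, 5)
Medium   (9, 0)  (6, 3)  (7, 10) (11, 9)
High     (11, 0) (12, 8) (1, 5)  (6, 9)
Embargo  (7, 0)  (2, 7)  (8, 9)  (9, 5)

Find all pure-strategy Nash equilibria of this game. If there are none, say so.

Check each profile: it is a Nash equilibrium iff no player can strictly gain by switching unilaterally.
(Low, Low): Country A can switch to Medium (8 → 9). Not NE.
(Low, Medium): Country A can switch to Medium (4 → 6). Not NE.
(Low, High): Country A can switch to Medium (6 → 7). Not NE.
(Low, Embargo): Country A can switch to Medium (3 → 11). Not NE.
(Medium, Low): Country A can switch to High (9 → 11). Not NE.
(Medium, Medium): Country A can switch to High (6 → 12). Not NE.
(Medium, High): Country A can switch to Embargo (7 → 8). Not NE.
(Medium, Embargo): Country B can switch to High (9 → 10). Not NE.
(High, Low): Country B can switch to Medium (0 → 8). Not NE.
(High, Medium): Country B can switch to Embargo (8 → 9). Not NE.
(Embargo, High): Country A gets 8, best alternative 7; Country B gets 9, best alternative 7. No profitable deviation — NE.
(The remaining 5 profiles each have a profitable deviation by the same check.)

Pure NE: (Embargo, High)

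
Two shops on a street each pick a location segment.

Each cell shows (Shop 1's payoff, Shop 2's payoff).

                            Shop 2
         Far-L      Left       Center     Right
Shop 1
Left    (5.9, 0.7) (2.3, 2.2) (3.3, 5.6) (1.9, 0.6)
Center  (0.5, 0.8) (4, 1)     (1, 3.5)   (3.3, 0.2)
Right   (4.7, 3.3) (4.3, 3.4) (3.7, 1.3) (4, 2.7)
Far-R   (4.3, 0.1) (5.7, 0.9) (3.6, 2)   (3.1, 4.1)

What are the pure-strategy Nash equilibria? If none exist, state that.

No pure-strategy Nash equilibrium.

Shop 1 against Far-L: payoffs 5.9, 0.5, 4.7, 4.3 → best response Left.
Shop 1 against Left: payoffs 2.3, 4, 4.3, 5.7 → best response Far-R.
Shop 1 against Center: payoffs 3.3, 1, 3.7, 3.6 → best response Right.
Shop 1 against Right: payoffs 1.9, 3.3, 4, 3.1 → best response Right.
Shop 2 against Left: payoffs 0.7, 2.2, 5.6, 0.6 → best response Center.
Shop 2 against Center: payoffs 0.8, 1, 3.5, 0.2 → best response Center.
Shop 2 against Right: payoffs 3.3, 3.4, 1.3, 2.7 → best response Left.
Shop 2 against Far-R: payoffs 0.1, 0.9, 2, 4.1 → best response Right.
No profile is a mutual best response for all players.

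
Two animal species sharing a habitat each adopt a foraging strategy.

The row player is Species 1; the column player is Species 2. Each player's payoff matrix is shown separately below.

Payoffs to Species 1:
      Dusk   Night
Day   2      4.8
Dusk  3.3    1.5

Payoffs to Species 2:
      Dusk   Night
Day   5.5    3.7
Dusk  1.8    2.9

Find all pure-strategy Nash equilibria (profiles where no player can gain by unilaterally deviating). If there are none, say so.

No pure-strategy Nash equilibrium.

(Day, Dusk): Species 1 can switch to Dusk (2 → 3.3). Not NE.
(Day, Night): Species 2 can switch to Dusk (3.7 → 5.5). Not NE.
(Dusk, Dusk): Species 2 can switch to Night (1.8 → 2.9). Not NE.
(Dusk, Night): Species 1 can switch to Day (1.5 → 4.8). Not NE.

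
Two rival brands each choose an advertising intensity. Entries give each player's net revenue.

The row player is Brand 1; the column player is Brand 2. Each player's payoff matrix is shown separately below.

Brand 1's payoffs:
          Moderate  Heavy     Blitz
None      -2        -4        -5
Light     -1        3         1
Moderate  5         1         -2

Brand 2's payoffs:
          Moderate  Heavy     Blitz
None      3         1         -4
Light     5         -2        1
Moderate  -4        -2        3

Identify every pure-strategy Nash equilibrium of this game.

Check each profile: it is a Nash equilibrium iff no player can strictly gain by switching unilaterally.
(None, Moderate): Brand 1 can switch to Light (-2 → -1). Not NE.
(None, Heavy): Brand 1 can switch to Light (-4 → 3). Not NE.
(None, Blitz): Brand 1 can switch to Light (-5 → 1). Not NE.
(Light, Moderate): Brand 1 can switch to Moderate (-1 → 5). Not NE.
(Light, Heavy): Brand 2 can switch to Moderate (-2 → 5). Not NE.
(Light, Blitz): Brand 2 can switch to Moderate (1 → 5). Not NE.
(Moderate, Moderate): Brand 2 can switch to Heavy (-4 → -2). Not NE.
(Moderate, Heavy): Brand 1 can switch to Light (1 → 3). Not NE.
(Moderate, Blitz): Brand 1 can switch to Light (-2 → 1). Not NE.

No pure-strategy Nash equilibrium.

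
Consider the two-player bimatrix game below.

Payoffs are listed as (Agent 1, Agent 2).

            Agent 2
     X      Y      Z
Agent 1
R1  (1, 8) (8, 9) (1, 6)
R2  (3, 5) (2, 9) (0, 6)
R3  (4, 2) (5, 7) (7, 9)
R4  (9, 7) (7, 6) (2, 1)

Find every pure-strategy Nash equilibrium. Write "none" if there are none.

The pure Nash equilibria are (R1, Y), (R3, Z), (R4, X).

For each strategy profile, look for a profitable unilateral deviation.
(R1, X): Agent 1 can switch to R2 (1 → 3). Not NE.
(R1, Y): Agent 1 gets 8, best alternative 7; Agent 2 gets 9, best alternative 8. No profitable deviation — NE.
(R1, Z): Agent 1 can switch to R3 (1 → 7). Not NE.
(R2, X): Agent 1 can switch to R3 (3 → 4). Not NE.
(R2, Y): Agent 1 can switch to R1 (2 → 8). Not NE.
(R2, Z): Agent 1 can switch to R1 (0 → 1). Not NE.
(R3, X): Agent 1 can switch to R4 (4 → 9). Not NE.
(R3, Y): Agent 1 can switch to R1 (5 → 8). Not NE.
(R3, Z): Agent 1 gets 7, best alternative 2; Agent 2 gets 9, best alternative 7. No profitable deviation — NE.
(R4, X): Agent 1 gets 9, best alternative 4; Agent 2 gets 7, best alternative 6. No profitable deviation — NE.
(R4, Y): Agent 1 can switch to R1 (7 → 8). Not NE.
(The remaining 1 profile has a profitable deviation by the same check.)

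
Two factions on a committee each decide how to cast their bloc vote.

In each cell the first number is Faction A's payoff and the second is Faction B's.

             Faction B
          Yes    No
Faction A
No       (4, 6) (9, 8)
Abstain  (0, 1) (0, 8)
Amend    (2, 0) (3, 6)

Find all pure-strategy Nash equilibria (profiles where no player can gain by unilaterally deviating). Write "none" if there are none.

Pure NE: (No, No)

(No, Yes): Faction B can switch to No (6 → 8). Not NE.
(No, No): Faction A gets 9, best alternative 3; Faction B gets 8, best alternative 6. No profitable deviation — NE.
(Abstain, Yes): Faction A can switch to No (0 → 4). Not NE.
(Abstain, No): Faction A can switch to No (0 → 9). Not NE.
(Amend, Yes): Faction A can switch to No (2 → 4). Not NE.
(Amend, No): Faction A can switch to No (3 → 9). Not NE.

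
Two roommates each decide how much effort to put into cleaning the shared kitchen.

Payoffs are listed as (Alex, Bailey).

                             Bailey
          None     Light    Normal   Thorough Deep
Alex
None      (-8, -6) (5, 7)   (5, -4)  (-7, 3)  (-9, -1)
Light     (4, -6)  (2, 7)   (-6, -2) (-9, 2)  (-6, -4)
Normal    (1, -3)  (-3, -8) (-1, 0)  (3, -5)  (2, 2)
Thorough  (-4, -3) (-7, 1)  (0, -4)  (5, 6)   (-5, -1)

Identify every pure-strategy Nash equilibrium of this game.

Alex against None: payoffs -8, 4, 1, -4 → best response Light.
Alex against Light: payoffs 5, 2, -3, -7 → best response None.
Alex against Normal: payoffs 5, -6, -1, 0 → best response None.
Alex against Thorough: payoffs -7, -9, 3, 5 → best response Thorough.
Alex against Deep: payoffs -9, -6, 2, -5 → best response Normal.
Bailey against None: payoffs -6, 7, -4, 3, -1 → best response Light.
Bailey against Light: payoffs -6, 7, -2, 2, -4 → best response Light.
Bailey against Normal: payoffs -3, -8, 0, -5, 2 → best response Deep.
Bailey against Thorough: payoffs -3, 1, -4, 6, -1 → best response Thorough.
Mutual best responses: (None, Light); (Normal, Deep); (Thorough, Thorough).

(None, Light); (Normal, Deep); (Thorough, Thorough)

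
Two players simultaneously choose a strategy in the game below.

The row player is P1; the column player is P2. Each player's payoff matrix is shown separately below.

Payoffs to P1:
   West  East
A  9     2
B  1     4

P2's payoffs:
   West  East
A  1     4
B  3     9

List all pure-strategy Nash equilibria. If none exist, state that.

(B, East)

Mark each player's best response to every combination of opponents' strategies; a profile where every player is best-responding is a pure Nash equilibrium.
P1 against West: payoffs 9, 1 → best response A.
P1 against East: payoffs 2, 4 → best response B.
P2 against A: payoffs 1, 4 → best response East.
P2 against B: payoffs 3, 9 → best response East.
Mutual best responses: (B, East).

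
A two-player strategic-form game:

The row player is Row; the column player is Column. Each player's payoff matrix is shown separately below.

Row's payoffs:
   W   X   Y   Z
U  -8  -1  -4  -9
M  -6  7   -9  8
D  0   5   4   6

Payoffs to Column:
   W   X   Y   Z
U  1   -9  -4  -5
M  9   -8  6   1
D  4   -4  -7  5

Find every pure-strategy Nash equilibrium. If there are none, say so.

This game has no pure Nash equilibrium.

For each strategy profile, look for a profitable unilateral deviation.
(U, W): Row can switch to M (-8 → -6). Not NE.
(U, X): Row can switch to M (-1 → 7). Not NE.
(U, Y): Row can switch to D (-4 → 4). Not NE.
(U, Z): Row can switch to M (-9 → 8). Not NE.
(M, W): Row can switch to D (-6 → 0). Not NE.
(M, X): Column can switch to W (-8 → 9). Not NE.
(M, Y): Row can switch to U (-9 → -4). Not NE.
(M, Z): Column can switch to W (1 → 9). Not NE.
(D, W): Column can switch to Z (4 → 5). Not NE.
(D, X): Row can switch to M (5 → 7). Not NE.
(D, Y): Column can switch to W (-7 → 4). Not NE.
(D, Z): Row can switch to M (6 → 8). Not NE.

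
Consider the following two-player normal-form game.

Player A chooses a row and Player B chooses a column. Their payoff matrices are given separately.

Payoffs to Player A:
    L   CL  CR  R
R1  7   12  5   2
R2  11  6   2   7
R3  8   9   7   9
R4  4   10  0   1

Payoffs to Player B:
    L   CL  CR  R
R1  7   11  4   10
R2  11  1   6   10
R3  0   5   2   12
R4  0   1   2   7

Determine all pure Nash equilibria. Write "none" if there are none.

Pure-strategy Nash equilibria: (R1, CL), (R2, L), (R3, R)

(R1, L): Player A can switch to R2 (7 → 11). Not NE.
(R1, CL): Player A gets 12, best alternative 10; Player B gets 11, best alternative 10. No profitable deviation — NE.
(R1, CR): Player A can switch to R3 (5 → 7). Not NE.
(R1, R): Player A can switch to R2 (2 → 7). Not NE.
(R2, L): Player A gets 11, best alternative 8; Player B gets 11, best alternative 10. No profitable deviation — NE.
(R2, CL): Player A can switch to R1 (6 → 12). Not NE.
(R2, CR): Player A can switch to R1 (2 → 5). Not NE.
(R2, R): Player A can switch to R3 (7 → 9). Not NE.
(R3, L): Player A can switch to R2 (8 → 11). Not NE.
(R3, CL): Player A can switch to R1 (9 → 12). Not NE.
(R3, CR): Player B can switch to CL (2 → 5). Not NE.
(R3, R): Player A gets 9, best alternative 7; Player B gets 12, best alternative 5. No profitable deviation — NE.
(R4, L): Player A can switch to R1 (4 → 7). Not NE.
(R4, CL): Player A can switch to R1 (10 → 12). Not NE.
(R4, CR): Player A can switch to R1 (0 → 5). Not NE.
(The remaining 1 profile has a profitable deviation by the same check.)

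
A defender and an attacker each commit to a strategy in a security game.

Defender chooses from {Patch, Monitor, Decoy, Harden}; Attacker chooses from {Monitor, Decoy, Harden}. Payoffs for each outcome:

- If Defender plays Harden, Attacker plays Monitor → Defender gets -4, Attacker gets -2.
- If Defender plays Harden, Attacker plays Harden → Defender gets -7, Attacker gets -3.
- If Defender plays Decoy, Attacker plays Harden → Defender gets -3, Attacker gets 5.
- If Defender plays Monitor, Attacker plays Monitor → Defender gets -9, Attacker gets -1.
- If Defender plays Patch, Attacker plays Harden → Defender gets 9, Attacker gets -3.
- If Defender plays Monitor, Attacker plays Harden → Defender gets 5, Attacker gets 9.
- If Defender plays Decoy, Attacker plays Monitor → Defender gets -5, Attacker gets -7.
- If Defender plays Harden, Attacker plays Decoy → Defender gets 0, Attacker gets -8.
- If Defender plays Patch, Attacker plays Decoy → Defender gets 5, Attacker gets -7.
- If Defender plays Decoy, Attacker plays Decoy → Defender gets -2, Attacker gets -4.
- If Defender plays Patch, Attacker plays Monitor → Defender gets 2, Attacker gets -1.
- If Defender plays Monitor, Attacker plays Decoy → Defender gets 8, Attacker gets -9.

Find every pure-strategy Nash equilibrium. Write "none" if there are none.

(Patch, Monitor)

Mark each player's best response to every combination of opponents' strategies; a profile where every player is best-responding is a pure Nash equilibrium.
Defender against Monitor: payoffs 2, -9, -5, -4 → best response Patch.
Defender against Decoy: payoffs 5, 8, -2, 0 → best response Monitor.
Defender against Harden: payoffs 9, 5, -3, -7 → best response Patch.
Attacker against Patch: payoffs -1, -7, -3 → best response Monitor.
Attacker against Monitor: payoffs -1, -9, 9 → best response Harden.
Attacker against Decoy: payoffs -7, -4, 5 → best response Harden.
Attacker against Harden: payoffs -2, -8, -3 → best response Monitor.
Mutual best responses: (Patch, Monitor).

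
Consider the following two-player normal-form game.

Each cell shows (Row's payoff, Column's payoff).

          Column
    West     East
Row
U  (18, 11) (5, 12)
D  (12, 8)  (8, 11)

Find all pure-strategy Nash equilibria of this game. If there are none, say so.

For each player, find the best response to each opponent profile; mutual best responses are the pure NE.
Row against West: payoffs 18, 12 → best response U.
Row against East: payoffs 5, 8 → best response D.
Column against U: payoffs 11, 12 → best response East.
Column against D: payoffs 8, 11 → best response East.
Mutual best responses: (D, East).

Pure NE: (D, East)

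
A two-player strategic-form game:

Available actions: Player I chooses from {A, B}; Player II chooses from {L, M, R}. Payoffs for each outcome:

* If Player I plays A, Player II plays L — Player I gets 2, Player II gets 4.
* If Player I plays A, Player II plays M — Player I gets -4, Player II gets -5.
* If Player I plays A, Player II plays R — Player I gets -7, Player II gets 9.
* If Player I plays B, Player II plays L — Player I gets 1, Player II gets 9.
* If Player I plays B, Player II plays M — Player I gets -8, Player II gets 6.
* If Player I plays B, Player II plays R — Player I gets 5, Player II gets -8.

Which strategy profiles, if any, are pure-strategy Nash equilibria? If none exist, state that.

Player I against L: payoffs 2, 1 → best response A.
Player I against M: payoffs -4, -8 → best response A.
Player I against R: payoffs -7, 5 → best response B.
Player II against A: payoffs 4, -5, 9 → best response R.
Player II against B: payoffs 9, 6, -8 → best response L.
No profile is a mutual best response for all players.

This game has no pure Nash equilibrium.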